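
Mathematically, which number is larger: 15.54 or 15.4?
15.54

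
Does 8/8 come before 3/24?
No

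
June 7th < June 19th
True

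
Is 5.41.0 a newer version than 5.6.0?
Yes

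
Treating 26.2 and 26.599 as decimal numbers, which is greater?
26.599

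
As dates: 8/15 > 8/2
True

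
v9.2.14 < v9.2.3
False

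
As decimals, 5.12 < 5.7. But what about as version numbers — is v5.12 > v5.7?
True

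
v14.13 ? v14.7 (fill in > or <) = >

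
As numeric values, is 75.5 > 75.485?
True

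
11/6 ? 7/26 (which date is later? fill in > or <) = >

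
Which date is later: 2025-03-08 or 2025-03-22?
2025-03-22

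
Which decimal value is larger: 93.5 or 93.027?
93.5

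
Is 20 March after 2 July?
No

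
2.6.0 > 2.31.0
False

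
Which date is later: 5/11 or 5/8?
5/11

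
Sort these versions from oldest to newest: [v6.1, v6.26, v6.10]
[v6.1, v6.10, v6.26]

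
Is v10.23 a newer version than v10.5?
Yes. Version numbers are compared segment by segment as integers, not as decimals: minor version 23 > 5, so v10.23 > v10.5 (even though the decimal 10.23 < 10.5).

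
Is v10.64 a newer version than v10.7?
Yes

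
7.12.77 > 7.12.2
True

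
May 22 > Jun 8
False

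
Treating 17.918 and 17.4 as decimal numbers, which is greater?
17.918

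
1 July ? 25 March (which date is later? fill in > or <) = >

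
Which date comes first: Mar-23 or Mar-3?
Mar-3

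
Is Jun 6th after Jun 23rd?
No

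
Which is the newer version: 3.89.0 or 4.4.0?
4.4.0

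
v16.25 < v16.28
True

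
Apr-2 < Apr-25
True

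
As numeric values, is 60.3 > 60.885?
False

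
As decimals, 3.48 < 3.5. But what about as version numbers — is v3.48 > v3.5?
True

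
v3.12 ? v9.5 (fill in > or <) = <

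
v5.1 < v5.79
True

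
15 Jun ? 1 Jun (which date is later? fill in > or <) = >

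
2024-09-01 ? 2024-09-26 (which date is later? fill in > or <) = <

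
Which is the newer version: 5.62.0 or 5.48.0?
5.62.0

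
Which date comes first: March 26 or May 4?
March 26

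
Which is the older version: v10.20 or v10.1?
v10.1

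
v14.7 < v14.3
False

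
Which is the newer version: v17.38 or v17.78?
v17.78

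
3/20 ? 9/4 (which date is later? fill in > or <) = <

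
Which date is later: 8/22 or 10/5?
10/5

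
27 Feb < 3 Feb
False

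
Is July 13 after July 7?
Yes. Day 13 comes after day 7 in July — this is a date comparison, not a decimal one (the decimal 7.13 would be smaller than 7.7).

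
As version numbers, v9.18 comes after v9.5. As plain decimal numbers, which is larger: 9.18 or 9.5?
9.5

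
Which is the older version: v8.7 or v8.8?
v8.7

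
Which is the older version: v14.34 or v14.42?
v14.34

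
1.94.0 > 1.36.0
True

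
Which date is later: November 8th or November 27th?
November 27th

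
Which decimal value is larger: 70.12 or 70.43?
70.43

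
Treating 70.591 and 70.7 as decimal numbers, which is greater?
70.7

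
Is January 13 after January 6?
Yes. Day 13 comes after day 6 in January — this is a date comparison, not a decimal one (the decimal 1.13 would be smaller than 1.6).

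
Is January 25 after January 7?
Yes. Day 25 comes after day 7 in January — this is a date comparison, not a decimal one (the decimal 1.25 would be smaller than 1.7).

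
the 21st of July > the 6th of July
True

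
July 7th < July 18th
True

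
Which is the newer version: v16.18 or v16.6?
v16.18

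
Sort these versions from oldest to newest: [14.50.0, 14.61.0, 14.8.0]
[14.8.0, 14.50.0, 14.61.0]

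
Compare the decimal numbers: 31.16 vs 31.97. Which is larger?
31.97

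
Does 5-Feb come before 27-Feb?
Yes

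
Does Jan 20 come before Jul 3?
Yes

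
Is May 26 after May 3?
Yes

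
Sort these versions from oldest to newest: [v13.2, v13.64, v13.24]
[v13.2, v13.24, v13.64]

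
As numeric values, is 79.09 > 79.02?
True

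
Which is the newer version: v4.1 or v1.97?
v4.1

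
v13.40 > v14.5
False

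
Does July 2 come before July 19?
Yes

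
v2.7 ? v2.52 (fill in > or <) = <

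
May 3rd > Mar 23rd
True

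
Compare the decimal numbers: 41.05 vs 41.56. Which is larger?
41.56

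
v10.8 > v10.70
False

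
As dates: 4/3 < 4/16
True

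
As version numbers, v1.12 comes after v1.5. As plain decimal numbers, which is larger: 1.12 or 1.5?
1.5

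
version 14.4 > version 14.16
False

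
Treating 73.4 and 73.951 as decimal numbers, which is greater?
73.951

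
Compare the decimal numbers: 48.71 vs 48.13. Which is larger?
48.71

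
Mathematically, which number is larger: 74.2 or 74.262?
74.262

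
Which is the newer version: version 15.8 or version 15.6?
version 15.8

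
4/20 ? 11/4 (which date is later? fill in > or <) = <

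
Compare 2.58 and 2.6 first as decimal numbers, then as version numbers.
As decimals: 2.58 < 2.6. As versions: v2.58 > v2.6 (minor version 58 > 6).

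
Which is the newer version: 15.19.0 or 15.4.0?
15.19.0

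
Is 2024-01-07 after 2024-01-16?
No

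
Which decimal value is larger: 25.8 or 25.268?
25.8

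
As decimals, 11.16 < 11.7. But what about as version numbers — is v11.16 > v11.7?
True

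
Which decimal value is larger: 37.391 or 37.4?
37.4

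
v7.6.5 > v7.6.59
False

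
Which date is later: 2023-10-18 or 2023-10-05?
2023-10-18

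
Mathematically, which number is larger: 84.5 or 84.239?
84.5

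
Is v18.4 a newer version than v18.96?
No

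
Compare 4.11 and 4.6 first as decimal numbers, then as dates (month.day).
As decimals: 4.11 < 4.6. As dates: 4/11 is later than 4/6 (day 11 > day 6).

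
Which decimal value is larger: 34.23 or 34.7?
34.7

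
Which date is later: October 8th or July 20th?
October 8th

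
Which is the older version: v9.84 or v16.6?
v9.84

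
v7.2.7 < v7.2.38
True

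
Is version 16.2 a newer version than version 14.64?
Yes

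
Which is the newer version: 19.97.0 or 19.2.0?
19.97.0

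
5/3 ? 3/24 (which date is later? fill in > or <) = >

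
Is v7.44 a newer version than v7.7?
Yes. Version numbers are compared segment by segment as integers, not as decimals: minor version 44 > 7, so v7.44 > v7.7 (even though the decimal 7.44 < 7.7).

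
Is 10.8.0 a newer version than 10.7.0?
Yes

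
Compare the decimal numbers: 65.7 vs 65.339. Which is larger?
65.7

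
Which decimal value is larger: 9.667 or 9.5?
9.667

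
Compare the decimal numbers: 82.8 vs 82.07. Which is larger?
82.8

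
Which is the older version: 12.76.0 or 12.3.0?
12.3.0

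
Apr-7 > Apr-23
False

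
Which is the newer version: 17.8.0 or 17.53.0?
17.53.0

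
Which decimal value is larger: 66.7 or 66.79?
66.79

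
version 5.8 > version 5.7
True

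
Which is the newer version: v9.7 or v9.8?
v9.8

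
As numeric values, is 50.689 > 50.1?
True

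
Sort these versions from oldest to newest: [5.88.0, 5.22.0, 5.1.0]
[5.1.0, 5.22.0, 5.88.0]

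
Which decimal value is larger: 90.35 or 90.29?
90.35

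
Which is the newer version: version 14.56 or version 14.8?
version 14.56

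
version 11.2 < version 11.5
True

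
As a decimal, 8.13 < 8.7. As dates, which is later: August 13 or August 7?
August 13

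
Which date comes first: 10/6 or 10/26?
10/6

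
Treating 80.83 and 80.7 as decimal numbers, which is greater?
80.83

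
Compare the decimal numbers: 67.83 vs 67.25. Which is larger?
67.83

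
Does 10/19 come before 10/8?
No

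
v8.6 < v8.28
True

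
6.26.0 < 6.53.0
True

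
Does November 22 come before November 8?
No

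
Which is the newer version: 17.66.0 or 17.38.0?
17.66.0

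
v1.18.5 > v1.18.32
False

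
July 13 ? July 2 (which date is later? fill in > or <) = >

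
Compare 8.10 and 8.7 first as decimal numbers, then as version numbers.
As decimals: 8.10 < 8.7. As versions: v8.10 > v8.7 (minor version 10 > 7).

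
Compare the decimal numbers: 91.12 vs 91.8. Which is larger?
91.8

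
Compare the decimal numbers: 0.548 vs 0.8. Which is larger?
0.8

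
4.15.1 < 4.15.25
True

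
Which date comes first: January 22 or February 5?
January 22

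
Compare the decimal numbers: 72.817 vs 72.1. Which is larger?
72.817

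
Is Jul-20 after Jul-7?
Yes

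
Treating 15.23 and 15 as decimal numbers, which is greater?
15.23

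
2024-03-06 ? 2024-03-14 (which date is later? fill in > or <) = <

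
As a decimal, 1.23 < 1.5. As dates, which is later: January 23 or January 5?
January 23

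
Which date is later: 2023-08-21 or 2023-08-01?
2023-08-21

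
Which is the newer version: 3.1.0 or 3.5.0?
3.5.0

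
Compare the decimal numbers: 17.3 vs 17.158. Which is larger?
17.3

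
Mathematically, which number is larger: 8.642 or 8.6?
8.642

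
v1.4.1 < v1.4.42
True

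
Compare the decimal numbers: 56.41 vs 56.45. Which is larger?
56.45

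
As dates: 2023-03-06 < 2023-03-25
True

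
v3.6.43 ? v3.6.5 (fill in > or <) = >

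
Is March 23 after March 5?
Yes. Day 23 comes after day 5 in March — this is a date comparison, not a decimal one (the decimal 3.23 would be smaller than 3.5).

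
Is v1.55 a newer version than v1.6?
Yes. Version numbers are compared segment by segment as integers, not as decimals: minor version 55 > 6, so v1.55 > v1.6 (even though the decimal 1.55 < 1.6).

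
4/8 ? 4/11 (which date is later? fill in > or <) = <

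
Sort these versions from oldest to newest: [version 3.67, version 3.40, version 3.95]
[version 3.40, version 3.67, version 3.95]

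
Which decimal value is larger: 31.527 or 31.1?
31.527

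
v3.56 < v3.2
False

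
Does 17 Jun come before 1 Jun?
No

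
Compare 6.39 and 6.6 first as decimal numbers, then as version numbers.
As decimals: 6.39 < 6.6. As versions: v6.39 > v6.6 (minor version 39 > 6).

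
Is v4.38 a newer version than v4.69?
No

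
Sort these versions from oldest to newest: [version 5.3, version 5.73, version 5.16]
[version 5.3, version 5.16, version 5.73]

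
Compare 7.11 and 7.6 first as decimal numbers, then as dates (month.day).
As decimals: 7.11 < 7.6. As dates: 7/11 is later than 7/6 (day 11 > day 6).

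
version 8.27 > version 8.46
False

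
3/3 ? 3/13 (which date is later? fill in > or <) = <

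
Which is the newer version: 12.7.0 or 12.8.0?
12.8.0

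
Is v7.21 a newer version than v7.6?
Yes. Version numbers are compared segment by segment as integers, not as decimals: minor version 21 > 6, so v7.21 > v7.6 (even though the decimal 7.21 < 7.6).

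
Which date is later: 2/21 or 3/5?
3/5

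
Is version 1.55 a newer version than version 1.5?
Yes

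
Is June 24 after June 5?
Yes. Day 24 comes after day 5 in June — this is a date comparison, not a decimal one (the decimal 6.24 would be smaller than 6.5).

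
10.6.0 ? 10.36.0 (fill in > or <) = <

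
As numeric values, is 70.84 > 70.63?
True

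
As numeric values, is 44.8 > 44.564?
True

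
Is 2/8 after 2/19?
No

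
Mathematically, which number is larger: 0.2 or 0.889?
0.889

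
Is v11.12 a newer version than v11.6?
Yes. Version numbers are compared segment by segment as integers, not as decimals: minor version 12 > 6, so v11.12 > v11.6 (even though the decimal 11.12 < 11.6).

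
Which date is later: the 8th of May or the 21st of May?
the 21st of May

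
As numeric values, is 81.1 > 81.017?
True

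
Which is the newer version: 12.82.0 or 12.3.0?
12.82.0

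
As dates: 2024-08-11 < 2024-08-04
False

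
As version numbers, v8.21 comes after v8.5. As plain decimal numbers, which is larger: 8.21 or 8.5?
8.5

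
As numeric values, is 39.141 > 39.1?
True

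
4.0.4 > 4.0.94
False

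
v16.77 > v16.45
True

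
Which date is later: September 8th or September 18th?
September 18th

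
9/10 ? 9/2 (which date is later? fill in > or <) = >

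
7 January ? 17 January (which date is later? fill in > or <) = <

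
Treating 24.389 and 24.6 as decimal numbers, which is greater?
24.6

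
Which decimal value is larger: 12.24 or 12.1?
12.24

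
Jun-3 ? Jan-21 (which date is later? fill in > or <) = >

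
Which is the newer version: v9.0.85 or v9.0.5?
v9.0.85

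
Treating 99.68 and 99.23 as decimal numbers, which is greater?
99.68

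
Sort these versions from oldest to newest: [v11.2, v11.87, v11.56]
[v11.2, v11.56, v11.87]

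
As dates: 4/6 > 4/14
False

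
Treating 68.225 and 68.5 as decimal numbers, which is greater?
68.5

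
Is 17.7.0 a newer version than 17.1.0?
Yes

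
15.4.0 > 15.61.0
False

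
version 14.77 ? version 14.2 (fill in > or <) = >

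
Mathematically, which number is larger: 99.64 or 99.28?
99.64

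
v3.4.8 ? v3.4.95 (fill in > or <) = <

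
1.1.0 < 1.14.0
True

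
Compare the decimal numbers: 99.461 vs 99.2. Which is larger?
99.461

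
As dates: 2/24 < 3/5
True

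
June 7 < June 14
True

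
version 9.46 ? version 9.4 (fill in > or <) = >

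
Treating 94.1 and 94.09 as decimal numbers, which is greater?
94.1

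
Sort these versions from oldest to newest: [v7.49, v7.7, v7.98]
[v7.7, v7.49, v7.98]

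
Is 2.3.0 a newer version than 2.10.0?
No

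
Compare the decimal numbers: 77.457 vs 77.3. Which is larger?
77.457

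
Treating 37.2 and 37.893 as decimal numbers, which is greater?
37.893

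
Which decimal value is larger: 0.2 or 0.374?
0.374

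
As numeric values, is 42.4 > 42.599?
False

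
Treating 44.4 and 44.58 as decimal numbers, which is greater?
44.58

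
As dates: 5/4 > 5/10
False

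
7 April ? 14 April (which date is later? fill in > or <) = <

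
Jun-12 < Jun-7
False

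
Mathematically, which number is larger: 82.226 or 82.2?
82.226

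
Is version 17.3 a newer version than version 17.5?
No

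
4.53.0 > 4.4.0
True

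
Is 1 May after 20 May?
No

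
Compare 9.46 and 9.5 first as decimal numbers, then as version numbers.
As decimals: 9.46 < 9.5. As versions: v9.46 > v9.5 (minor version 46 > 5).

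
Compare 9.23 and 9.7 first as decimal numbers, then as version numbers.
As decimals: 9.23 < 9.7. As versions: v9.23 > v9.7 (minor version 23 > 7).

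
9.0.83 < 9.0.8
False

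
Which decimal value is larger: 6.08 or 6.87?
6.87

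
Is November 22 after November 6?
Yes. Day 22 comes after day 6 in November — this is a date comparison, not a decimal one (the decimal 11.22 would be smaller than 11.6).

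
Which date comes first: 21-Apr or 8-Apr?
8-Apr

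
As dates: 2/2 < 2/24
True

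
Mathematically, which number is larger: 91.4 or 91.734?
91.734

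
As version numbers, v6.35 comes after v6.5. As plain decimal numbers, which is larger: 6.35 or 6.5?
6.5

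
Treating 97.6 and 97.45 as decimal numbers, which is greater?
97.6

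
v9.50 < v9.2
False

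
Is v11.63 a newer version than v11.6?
Yes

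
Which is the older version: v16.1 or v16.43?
v16.1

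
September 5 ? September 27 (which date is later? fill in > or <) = <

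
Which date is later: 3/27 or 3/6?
3/27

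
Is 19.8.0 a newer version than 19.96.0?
No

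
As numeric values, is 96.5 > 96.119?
True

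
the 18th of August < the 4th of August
False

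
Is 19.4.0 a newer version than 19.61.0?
No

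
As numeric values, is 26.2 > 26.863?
False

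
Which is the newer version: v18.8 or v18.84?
v18.84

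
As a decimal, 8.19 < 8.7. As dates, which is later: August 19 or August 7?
August 19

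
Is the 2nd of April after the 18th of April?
No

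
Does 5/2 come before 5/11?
Yes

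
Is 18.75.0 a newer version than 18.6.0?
Yes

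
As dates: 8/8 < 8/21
True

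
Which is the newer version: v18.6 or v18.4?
v18.6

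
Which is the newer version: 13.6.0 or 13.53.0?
13.53.0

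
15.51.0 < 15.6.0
False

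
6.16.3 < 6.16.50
True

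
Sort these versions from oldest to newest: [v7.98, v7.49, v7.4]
[v7.4, v7.49, v7.98]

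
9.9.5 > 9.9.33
False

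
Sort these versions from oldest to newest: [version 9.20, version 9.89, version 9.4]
[version 9.4, version 9.20, version 9.89]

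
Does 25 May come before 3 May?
No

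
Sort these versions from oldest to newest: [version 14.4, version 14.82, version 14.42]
[version 14.4, version 14.42, version 14.82]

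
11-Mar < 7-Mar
False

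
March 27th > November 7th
False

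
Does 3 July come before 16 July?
Yes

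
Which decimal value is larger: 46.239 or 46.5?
46.5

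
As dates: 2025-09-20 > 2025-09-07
True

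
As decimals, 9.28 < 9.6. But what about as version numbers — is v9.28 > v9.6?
True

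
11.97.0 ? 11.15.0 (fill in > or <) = >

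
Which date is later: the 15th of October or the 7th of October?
the 15th of October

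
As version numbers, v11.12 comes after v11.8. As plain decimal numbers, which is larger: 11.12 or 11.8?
11.8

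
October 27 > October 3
True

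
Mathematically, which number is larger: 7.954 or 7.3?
7.954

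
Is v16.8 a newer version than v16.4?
Yes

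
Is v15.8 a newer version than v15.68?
No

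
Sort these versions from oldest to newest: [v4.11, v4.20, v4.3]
[v4.3, v4.11, v4.20]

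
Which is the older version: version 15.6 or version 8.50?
version 8.50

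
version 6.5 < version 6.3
False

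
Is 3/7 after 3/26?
No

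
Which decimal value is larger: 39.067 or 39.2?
39.2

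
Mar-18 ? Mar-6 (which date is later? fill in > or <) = >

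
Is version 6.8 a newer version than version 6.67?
No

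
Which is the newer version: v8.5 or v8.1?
v8.5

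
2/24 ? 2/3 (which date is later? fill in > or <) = >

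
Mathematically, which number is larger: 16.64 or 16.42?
16.64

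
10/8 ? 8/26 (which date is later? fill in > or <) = >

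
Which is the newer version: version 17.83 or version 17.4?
version 17.83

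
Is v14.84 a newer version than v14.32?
Yes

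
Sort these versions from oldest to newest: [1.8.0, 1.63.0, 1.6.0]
[1.6.0, 1.8.0, 1.63.0]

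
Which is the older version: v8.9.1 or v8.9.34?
v8.9.1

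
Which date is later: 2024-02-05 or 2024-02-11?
2024-02-11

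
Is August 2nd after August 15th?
No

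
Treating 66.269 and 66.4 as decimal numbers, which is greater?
66.4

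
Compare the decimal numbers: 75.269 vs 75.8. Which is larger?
75.8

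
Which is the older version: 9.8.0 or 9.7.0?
9.7.0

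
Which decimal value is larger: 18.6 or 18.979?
18.979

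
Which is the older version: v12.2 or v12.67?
v12.2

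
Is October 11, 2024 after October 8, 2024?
Yes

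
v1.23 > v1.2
True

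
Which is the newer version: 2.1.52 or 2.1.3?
2.1.52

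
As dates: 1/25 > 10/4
False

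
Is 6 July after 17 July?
No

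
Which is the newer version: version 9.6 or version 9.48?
version 9.48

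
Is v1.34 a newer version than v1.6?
Yes. Version numbers are compared segment by segment as integers, not as decimals: minor version 34 > 6, so v1.34 > v1.6 (even though the decimal 1.34 < 1.6).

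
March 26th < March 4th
False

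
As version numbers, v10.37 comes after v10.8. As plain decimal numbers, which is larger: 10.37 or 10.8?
10.8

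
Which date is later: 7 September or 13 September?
13 September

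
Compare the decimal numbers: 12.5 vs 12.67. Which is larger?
12.67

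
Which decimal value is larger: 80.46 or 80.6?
80.6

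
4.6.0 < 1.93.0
False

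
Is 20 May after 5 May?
Yes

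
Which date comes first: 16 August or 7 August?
7 August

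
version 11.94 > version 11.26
True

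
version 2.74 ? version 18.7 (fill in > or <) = <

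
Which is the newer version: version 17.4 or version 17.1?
version 17.4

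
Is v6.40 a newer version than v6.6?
Yes. Version numbers are compared segment by segment as integers, not as decimals: minor version 40 > 6, so v6.40 > v6.6 (even though the decimal 6.40 < 6.6).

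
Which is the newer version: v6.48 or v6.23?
v6.48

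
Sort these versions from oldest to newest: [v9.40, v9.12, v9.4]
[v9.4, v9.12, v9.40]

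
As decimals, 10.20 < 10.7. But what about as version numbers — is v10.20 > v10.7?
True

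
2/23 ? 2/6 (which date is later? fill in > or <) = >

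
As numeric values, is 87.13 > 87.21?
False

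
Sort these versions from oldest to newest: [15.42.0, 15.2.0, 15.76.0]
[15.2.0, 15.42.0, 15.76.0]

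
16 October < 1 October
False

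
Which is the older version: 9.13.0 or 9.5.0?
9.5.0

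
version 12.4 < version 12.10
True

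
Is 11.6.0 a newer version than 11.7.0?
No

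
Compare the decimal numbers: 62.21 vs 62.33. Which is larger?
62.33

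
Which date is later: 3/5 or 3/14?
3/14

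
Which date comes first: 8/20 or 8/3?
8/3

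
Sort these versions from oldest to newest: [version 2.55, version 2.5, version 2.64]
[version 2.5, version 2.55, version 2.64]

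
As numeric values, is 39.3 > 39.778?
False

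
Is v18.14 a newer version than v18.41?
No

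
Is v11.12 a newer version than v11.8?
Yes. Version numbers are compared segment by segment as integers, not as decimals: minor version 12 > 8, so v11.12 > v11.8 (even though the decimal 11.12 < 11.8).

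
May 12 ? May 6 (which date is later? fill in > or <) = >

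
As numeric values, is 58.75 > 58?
True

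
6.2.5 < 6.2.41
True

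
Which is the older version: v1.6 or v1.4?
v1.4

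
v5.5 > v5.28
False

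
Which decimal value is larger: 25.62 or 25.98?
25.98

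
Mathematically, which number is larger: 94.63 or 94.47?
94.63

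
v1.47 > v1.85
False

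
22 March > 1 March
True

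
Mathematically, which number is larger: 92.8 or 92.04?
92.8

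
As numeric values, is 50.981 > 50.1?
True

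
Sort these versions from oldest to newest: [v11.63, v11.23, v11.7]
[v11.7, v11.23, v11.63]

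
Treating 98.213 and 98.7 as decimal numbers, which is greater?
98.7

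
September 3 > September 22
False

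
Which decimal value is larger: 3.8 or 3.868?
3.868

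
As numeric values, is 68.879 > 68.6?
True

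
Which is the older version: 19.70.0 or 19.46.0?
19.46.0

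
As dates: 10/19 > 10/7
True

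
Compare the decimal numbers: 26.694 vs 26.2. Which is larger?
26.694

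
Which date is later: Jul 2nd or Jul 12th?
Jul 12th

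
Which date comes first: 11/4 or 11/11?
11/4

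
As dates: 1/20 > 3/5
False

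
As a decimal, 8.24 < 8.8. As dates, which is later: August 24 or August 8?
August 24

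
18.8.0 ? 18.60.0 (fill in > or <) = <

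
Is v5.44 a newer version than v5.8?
Yes. Version numbers are compared segment by segment as integers, not as decimals: minor version 44 > 8, so v5.44 > v5.8 (even though the decimal 5.44 < 5.8).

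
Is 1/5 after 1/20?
No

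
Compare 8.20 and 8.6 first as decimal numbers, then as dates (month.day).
As decimals: 8.20 < 8.6. As dates: 8/20 is later than 8/6 (day 20 > day 6).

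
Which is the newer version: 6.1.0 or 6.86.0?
6.86.0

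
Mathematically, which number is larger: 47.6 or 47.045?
47.6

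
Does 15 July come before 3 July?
No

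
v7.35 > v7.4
True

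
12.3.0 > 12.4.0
False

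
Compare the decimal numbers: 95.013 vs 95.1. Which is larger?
95.1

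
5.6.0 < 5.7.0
True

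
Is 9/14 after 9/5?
Yes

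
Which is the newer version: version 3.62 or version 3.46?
version 3.62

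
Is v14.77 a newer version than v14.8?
Yes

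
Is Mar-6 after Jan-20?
Yes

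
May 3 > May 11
False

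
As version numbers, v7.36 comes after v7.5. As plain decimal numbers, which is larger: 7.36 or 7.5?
7.5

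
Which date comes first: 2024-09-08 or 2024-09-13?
2024-09-08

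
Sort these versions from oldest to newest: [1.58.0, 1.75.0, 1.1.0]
[1.1.0, 1.58.0, 1.75.0]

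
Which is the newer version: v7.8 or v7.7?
v7.8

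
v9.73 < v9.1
False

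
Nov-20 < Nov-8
False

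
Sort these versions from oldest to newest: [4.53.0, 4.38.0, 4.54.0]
[4.38.0, 4.53.0, 4.54.0]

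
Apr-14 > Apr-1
True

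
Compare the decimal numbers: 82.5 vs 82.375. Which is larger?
82.5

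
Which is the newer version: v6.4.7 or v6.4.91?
v6.4.91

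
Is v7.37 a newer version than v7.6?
Yes. Version numbers are compared segment by segment as integers, not as decimals: minor version 37 > 6, so v7.37 > v7.6 (even though the decimal 7.37 < 7.6).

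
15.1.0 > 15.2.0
False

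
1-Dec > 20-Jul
True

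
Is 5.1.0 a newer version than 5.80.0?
No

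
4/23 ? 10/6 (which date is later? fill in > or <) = <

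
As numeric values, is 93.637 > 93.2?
True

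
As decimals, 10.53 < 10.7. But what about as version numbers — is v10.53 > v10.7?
True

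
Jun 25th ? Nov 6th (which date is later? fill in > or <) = <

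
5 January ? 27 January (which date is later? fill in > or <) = <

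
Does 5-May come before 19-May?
Yes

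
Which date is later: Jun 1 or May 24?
Jun 1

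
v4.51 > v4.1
True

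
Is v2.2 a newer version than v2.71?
No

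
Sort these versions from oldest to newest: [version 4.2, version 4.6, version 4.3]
[version 4.2, version 4.3, version 4.6]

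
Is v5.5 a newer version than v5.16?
No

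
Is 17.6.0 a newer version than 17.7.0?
No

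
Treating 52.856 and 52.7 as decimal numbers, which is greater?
52.856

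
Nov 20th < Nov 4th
False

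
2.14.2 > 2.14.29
False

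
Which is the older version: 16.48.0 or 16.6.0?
16.6.0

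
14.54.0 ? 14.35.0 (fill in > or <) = >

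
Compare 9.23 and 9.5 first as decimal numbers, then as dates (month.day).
As decimals: 9.23 < 9.5. As dates: 9/23 is later than 9/5 (day 23 > day 5).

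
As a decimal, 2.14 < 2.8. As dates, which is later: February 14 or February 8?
February 14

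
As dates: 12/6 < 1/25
False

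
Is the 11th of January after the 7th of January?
Yes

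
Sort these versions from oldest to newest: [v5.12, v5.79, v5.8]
[v5.8, v5.12, v5.79]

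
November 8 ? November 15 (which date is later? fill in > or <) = <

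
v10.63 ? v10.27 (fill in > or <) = >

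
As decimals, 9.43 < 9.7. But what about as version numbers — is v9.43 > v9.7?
True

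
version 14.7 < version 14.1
False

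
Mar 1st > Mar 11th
False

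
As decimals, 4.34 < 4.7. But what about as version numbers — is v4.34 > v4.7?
True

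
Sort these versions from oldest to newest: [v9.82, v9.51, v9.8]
[v9.8, v9.51, v9.82]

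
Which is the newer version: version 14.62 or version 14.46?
version 14.62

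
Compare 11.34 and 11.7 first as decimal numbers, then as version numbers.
As decimals: 11.34 < 11.7. As versions: v11.34 > v11.7 (minor version 34 > 7).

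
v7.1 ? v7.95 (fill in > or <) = <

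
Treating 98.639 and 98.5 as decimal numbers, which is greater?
98.639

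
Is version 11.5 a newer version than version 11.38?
No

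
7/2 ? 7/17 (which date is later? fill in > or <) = <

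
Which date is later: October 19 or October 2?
October 19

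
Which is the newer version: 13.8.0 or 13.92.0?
13.92.0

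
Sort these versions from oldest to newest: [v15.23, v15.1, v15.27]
[v15.1, v15.23, v15.27]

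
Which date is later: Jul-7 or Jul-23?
Jul-23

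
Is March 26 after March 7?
Yes. Day 26 comes after day 7 in March — this is a date comparison, not a decimal one (the decimal 3.26 would be smaller than 3.7).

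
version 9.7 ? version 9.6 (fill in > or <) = >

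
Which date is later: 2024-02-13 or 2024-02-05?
2024-02-13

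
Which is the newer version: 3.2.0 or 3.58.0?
3.58.0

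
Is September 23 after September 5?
Yes. Day 23 comes after day 5 in September — this is a date comparison, not a decimal one (the decimal 9.23 would be smaller than 9.5).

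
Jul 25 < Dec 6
True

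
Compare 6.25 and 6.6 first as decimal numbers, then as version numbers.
As decimals: 6.25 < 6.6. As versions: v6.25 > v6.6 (minor version 25 > 6).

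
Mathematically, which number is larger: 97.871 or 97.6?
97.871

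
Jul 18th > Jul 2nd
True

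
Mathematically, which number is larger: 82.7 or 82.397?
82.7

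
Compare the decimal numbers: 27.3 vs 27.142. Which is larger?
27.3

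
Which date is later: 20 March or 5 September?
5 September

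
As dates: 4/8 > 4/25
False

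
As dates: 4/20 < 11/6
True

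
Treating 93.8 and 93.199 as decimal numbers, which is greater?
93.8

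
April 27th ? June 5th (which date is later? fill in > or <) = <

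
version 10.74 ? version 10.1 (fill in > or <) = >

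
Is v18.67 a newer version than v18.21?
Yes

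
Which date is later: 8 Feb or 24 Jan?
8 Feb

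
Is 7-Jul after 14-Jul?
No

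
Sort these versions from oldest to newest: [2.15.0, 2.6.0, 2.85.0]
[2.6.0, 2.15.0, 2.85.0]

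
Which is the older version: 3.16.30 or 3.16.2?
3.16.2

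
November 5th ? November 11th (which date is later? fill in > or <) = <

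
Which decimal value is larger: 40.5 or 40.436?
40.5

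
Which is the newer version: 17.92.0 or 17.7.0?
17.92.0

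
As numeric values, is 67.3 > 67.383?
False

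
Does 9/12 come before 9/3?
No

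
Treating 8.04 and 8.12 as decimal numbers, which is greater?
8.12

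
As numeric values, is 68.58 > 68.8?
False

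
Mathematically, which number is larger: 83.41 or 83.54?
83.54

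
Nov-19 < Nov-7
False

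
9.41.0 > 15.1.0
False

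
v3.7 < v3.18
True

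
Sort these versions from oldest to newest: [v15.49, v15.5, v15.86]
[v15.5, v15.49, v15.86]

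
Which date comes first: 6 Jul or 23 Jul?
6 Jul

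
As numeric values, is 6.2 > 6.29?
False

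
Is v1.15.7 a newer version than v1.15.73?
No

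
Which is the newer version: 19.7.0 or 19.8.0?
19.8.0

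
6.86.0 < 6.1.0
False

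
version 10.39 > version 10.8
True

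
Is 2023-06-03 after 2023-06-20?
No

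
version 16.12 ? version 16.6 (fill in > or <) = >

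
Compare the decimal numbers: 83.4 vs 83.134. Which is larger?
83.4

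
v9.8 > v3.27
True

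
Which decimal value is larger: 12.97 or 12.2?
12.97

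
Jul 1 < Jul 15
True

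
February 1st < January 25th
False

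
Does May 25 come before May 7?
No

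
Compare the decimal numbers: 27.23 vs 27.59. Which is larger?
27.59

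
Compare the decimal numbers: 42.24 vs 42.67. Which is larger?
42.67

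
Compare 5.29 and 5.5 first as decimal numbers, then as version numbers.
As decimals: 5.29 < 5.5. As versions: v5.29 > v5.5 (minor version 29 > 5).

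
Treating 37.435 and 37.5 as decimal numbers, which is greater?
37.5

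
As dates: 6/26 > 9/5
False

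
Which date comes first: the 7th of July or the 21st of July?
the 7th of July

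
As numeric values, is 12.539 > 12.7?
False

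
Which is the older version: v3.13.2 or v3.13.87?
v3.13.2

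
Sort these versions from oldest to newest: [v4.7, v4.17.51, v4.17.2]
[v4.7, v4.17.2, v4.17.51]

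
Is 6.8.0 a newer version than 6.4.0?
Yes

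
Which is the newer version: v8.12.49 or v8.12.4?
v8.12.49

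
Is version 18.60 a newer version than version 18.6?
Yes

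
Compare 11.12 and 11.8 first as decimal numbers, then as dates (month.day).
As decimals: 11.12 < 11.8. As dates: 11/12 is later than 11/8 (day 12 > day 8).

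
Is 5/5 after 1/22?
Yes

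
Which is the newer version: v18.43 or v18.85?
v18.85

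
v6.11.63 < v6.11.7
False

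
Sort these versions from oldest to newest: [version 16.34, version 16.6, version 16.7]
[version 16.6, version 16.7, version 16.34]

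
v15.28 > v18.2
False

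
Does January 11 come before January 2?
No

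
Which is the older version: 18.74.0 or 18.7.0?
18.7.0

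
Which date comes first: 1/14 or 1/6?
1/6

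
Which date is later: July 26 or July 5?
July 26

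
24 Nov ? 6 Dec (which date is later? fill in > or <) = <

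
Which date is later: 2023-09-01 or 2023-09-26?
2023-09-26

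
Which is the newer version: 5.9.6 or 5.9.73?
5.9.73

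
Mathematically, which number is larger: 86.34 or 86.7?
86.7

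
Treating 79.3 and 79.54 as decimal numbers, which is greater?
79.54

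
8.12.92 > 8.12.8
True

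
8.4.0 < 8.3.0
False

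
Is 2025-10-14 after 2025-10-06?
Yes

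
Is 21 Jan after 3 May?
No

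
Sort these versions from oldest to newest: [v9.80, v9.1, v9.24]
[v9.1, v9.24, v9.80]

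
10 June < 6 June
False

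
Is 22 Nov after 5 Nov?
Yes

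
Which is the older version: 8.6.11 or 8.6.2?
8.6.2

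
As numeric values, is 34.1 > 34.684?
False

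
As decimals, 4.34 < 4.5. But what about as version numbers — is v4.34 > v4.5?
True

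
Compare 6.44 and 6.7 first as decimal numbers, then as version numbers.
As decimals: 6.44 < 6.7. As versions: v6.44 > v6.7 (minor version 44 > 7).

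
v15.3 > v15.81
False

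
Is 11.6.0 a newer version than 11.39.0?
No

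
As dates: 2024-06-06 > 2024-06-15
False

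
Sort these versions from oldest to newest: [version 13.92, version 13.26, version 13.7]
[version 13.7, version 13.26, version 13.92]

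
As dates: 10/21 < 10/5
False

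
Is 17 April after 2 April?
Yes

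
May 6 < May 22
True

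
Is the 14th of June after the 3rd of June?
Yes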